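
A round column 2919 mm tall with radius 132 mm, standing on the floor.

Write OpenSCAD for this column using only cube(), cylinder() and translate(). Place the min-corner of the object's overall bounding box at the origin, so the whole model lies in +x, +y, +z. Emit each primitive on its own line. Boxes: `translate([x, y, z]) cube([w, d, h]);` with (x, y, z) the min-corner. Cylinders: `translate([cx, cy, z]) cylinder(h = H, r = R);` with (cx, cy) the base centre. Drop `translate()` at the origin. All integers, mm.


translate([132, 132, 0]) cylinder(h = 2919, r = 132);


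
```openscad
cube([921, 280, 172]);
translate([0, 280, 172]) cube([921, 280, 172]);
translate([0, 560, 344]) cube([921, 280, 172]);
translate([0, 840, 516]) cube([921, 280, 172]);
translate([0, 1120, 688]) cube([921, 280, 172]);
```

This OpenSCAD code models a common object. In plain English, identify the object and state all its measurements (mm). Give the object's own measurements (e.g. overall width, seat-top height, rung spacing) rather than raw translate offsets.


A straight staircase of 5 solid steps. Each step is 921 mm wide (x), 280 mm deep (y, the going) and 172 mm tall (the rise). The first step rests on the floor; each subsequent step sits one going further in +y and one rise higher in +z, directly behind and above the previous step with no overlap.


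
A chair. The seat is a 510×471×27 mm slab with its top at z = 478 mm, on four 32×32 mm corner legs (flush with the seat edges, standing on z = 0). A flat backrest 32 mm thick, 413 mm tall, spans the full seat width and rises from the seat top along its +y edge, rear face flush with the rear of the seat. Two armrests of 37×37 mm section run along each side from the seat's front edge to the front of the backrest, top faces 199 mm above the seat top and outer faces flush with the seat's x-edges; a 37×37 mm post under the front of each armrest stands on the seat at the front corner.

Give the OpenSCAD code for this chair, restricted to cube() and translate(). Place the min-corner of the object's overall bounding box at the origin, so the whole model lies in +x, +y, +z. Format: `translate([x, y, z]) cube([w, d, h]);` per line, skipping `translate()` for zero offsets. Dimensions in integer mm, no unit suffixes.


translate([0, 0, 451]) cube([510, 471, 27]);
cube([32, 32, 451]);
translate([478, 0, 0]) cube([32, 32, 451]);
translate([0, 439, 0]) cube([32, 32, 451]);
translate([478, 439, 0]) cube([32, 32, 451]);
translate([0, 439, 478]) cube([510, 32, 413]);
translate([0, 0, 640]) cube([37, 439, 37]);
translate([473, 0, 640]) cube([37, 439, 37]);
translate([0, 0, 478]) cube([37, 37, 162]);
translate([473, 0, 478]) cube([37, 37, 162]);


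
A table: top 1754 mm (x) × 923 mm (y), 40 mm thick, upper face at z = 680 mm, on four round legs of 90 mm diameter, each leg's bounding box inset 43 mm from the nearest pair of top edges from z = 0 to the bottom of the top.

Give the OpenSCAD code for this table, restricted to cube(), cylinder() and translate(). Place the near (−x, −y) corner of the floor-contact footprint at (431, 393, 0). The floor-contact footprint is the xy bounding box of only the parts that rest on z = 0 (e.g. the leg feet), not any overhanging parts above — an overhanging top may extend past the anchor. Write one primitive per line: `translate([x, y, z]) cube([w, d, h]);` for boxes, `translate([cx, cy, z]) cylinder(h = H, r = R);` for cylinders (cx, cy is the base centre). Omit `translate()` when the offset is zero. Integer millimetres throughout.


// leg_h = 680 - 40 = 640
translate([388, 350, 640]) cube([1754, 923, 40]);
translate([476, 438, 0]) cylinder(h = 640, r = 45);
translate([2054, 438, 0]) cylinder(h = 640, r = 45);
translate([476, 1185, 0]) cylinder(h = 640, r = 45);
translate([2054, 1185, 0]) cylinder(h = 640, r = 45);


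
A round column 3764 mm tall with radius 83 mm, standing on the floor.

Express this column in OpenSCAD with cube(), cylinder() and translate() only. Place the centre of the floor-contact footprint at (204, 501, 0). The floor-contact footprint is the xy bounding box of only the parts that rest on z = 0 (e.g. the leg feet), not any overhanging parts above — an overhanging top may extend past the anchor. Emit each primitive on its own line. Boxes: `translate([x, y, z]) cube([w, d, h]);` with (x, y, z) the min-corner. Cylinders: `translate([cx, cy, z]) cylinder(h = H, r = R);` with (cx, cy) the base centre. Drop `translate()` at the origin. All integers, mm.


translate([204, 501, 0]) cylinder(h = 3764, r = 83);


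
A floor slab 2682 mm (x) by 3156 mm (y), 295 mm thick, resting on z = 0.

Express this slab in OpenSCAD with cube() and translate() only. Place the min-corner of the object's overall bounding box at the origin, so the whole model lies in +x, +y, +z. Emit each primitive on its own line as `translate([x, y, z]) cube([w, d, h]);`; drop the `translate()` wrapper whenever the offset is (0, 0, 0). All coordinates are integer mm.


cube([2682, 3156, 295]);


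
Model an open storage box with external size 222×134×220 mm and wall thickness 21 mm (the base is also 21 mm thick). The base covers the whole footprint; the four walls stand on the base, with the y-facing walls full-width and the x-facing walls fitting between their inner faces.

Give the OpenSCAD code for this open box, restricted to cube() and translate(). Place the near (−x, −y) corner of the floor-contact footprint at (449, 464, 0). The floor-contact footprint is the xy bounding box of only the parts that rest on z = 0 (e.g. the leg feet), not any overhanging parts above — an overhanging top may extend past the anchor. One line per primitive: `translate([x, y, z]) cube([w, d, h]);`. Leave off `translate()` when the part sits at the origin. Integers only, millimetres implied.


translate([449, 464, 0]) cube([222, 134, 21]);
translate([449, 464, 21]) cube([222, 21, 199]);
translate([449, 577, 21]) cube([222, 21, 199]);
translate([449, 485, 21]) cube([21, 92, 199]);
translate([650, 485, 21]) cube([21, 92, 199]);


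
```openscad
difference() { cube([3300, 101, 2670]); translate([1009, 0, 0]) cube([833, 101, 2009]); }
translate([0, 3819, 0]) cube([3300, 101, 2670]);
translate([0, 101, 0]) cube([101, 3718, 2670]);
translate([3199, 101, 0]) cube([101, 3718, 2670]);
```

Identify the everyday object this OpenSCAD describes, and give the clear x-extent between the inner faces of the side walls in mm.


A single room. The interior width is 3098 mm.

Four walls enclosing a rectangle with a door in the front wall — a room. Outside width 3300 minus two 101 mm walls gives 3098 mm.


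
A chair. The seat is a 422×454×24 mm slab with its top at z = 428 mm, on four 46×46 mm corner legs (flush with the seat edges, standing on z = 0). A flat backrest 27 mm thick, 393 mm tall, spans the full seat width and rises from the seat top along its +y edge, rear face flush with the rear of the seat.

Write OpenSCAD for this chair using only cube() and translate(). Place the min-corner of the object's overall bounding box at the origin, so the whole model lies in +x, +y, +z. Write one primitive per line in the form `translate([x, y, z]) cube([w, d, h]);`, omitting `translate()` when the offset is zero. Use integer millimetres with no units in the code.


translate([0, 0, 404]) cube([422, 454, 24]);
cube([46, 46, 404]);
translate([376, 0, 0]) cube([46, 46, 404]);
translate([0, 408, 0]) cube([46, 46, 404]);
translate([376, 408, 0]) cube([46, 46, 404]);
translate([0, 427, 428]) cube([422, 27, 393]);


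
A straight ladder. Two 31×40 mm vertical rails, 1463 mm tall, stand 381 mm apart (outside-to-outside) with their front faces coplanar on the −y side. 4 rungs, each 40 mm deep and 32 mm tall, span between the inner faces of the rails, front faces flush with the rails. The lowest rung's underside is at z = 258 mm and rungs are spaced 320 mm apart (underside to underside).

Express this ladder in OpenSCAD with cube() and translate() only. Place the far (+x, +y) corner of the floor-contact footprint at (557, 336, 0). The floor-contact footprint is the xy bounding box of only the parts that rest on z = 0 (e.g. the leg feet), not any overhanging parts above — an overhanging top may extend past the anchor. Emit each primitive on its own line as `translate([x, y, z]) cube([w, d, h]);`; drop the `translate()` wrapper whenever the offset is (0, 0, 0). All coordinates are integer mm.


// rung span = 381 - 2*31 = 319
// rung[k] z = 258 + k*320
translate([176, 296, 0]) cube([31, 40, 1463]);
translate([526, 296, 0]) cube([31, 40, 1463]);
translate([207, 296, 258]) cube([319, 40, 32]);
translate([207, 296, 578]) cube([319, 40, 32]);
translate([207, 296, 898]) cube([319, 40, 32]);
translate([207, 296, 1218]) cube([319, 40, 32]);


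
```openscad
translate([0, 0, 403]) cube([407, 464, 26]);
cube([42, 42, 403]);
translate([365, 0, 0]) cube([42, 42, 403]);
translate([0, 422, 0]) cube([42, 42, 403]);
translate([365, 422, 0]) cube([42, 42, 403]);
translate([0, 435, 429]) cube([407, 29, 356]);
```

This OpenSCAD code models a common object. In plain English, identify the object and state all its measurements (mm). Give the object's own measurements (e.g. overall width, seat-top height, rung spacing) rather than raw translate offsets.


A chair. The seat is a 407×464×26 mm slab with its top at z = 429 mm, on four 42×42 mm corner legs (flush with the seat edges, standing on z = 0). A flat backrest 29 mm thick, 356 mm tall, spans the full seat width and rises from the seat top along its +y edge, rear face flush with the rear of the seat.


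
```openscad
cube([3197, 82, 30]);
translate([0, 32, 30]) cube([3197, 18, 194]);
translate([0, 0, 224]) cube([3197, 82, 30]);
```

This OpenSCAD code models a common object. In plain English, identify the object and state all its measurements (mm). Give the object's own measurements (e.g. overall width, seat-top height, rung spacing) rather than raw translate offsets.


An I-beam lying along x, 3197 mm long. Overall section height 254 mm. Two flanges 82 mm wide (y) and 30 mm thick, one on the floor and one at the top; a web 18 mm thick runs between them, centred on the flange width.


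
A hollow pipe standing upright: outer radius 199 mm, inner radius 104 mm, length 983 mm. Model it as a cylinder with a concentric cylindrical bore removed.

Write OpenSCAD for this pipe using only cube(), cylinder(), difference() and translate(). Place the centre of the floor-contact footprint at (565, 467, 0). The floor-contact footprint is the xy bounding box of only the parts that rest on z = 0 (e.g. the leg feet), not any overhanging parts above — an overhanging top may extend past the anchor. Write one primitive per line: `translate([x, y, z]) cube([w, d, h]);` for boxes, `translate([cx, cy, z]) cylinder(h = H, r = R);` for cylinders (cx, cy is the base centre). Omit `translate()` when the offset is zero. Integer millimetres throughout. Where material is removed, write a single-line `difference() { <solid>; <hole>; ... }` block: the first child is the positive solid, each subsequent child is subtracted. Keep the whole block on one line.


difference() { translate([565, 467, 0]) cylinder(h = 983, r = 199); translate([565, 467, 0]) cylinder(h = 983, r = 104); }


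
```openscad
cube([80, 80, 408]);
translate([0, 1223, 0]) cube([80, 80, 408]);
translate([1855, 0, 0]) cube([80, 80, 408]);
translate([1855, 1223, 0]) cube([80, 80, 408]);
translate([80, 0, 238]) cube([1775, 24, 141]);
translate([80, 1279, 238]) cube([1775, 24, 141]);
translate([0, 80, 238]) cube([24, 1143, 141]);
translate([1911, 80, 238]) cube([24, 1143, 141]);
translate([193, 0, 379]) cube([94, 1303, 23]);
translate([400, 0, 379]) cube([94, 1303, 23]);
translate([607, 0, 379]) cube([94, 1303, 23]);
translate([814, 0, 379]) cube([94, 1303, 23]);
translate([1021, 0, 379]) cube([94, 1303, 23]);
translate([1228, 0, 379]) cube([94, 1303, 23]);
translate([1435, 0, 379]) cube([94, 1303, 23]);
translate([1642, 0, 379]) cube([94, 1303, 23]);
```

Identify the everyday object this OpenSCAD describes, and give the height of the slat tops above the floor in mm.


A bed frame. The slat-top height is 402 mm.

Four posts, four rails, and a row of slats — a bed frame. Slats sit on the rails at z = 238 + 141 = 379; with slat thickness 23, the top is 402 mm.


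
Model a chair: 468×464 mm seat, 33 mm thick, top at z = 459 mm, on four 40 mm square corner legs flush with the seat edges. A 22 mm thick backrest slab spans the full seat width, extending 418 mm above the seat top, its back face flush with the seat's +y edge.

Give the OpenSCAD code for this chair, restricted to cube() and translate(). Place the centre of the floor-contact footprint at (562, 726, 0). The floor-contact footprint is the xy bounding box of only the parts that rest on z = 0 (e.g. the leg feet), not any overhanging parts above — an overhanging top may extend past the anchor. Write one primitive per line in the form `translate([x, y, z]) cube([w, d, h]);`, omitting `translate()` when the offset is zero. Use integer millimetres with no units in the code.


translate([328, 494, 426]) cube([468, 464, 33]);
translate([328, 494, 0]) cube([40, 40, 426]);
translate([756, 494, 0]) cube([40, 40, 426]);
translate([328, 918, 0]) cube([40, 40, 426]);
translate([756, 918, 0]) cube([40, 40, 426]);
translate([328, 936, 459]) cube([468, 22, 418]);


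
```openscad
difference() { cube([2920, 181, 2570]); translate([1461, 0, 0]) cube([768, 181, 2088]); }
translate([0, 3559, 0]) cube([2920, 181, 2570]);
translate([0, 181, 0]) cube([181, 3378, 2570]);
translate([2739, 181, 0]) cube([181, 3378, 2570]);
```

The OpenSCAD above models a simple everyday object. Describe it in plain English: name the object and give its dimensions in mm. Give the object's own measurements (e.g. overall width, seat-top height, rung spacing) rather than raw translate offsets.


A single room: four walls, each 2570 mm tall and 181 mm thick, enclosing an outside footprint 2920×3740 mm (x × y), no floor or roof. The front and back walls (−y and +y sides) run the full x-width; the side walls fit between their inner faces. A door opening 768 mm wide and 2088 mm tall is cut through the front wall from the floor up, its −x edge 1461 mm from the wall's −x end.


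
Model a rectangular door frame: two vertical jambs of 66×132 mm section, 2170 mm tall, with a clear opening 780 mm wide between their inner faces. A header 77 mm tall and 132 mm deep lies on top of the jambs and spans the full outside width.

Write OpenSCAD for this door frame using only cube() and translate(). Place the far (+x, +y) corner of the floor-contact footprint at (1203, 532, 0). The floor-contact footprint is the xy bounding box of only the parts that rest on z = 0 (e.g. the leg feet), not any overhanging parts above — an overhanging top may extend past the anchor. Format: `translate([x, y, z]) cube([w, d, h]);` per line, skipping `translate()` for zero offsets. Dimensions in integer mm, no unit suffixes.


translate([291, 400, 0]) cube([66, 132, 2170]);
translate([1137, 400, 0]) cube([66, 132, 2170]);
translate([291, 400, 2170]) cube([912, 132, 77]);


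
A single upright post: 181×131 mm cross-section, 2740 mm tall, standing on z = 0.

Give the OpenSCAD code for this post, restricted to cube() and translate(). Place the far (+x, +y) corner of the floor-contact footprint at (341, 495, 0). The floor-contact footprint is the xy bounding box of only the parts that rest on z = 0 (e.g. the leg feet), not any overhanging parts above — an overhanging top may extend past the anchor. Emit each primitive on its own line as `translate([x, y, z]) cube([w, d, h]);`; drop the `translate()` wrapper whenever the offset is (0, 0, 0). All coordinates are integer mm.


translate([160, 364, 0]) cube([181, 131, 2740]);


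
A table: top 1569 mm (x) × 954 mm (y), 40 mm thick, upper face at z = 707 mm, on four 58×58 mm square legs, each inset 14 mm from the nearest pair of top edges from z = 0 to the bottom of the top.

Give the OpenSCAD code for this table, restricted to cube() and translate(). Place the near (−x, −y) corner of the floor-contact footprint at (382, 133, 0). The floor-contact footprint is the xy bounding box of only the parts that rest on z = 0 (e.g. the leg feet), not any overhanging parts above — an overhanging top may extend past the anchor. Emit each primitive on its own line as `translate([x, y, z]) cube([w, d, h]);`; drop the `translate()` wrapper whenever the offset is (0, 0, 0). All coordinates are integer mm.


translate([368, 119, 667]) cube([1569, 954, 40]);
translate([382, 133, 0]) cube([58, 58, 667]);
translate([1865, 133, 0]) cube([58, 58, 667]);
translate([382, 1001, 0]) cube([58, 58, 667]);
translate([1865, 1001, 0]) cube([58, 58, 667]);


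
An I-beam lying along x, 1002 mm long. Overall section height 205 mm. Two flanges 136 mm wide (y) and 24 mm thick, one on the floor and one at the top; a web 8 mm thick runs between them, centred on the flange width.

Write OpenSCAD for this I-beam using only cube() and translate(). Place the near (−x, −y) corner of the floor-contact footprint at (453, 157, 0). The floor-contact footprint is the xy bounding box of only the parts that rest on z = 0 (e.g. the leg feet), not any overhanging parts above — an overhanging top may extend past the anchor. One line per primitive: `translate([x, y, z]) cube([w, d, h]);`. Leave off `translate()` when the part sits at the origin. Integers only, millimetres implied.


translate([453, 157, 0]) cube([1002, 136, 24]);
translate([453, 221, 24]) cube([1002, 8, 157]);
translate([453, 157, 181]) cube([1002, 136, 24]);


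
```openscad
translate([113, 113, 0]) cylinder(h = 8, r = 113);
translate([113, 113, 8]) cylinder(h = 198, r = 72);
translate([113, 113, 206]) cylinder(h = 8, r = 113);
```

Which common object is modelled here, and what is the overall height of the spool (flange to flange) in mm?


A spool. The overall height is 214 mm.

Three coaxial cylinders, large–small–large — a spool. Two 8 mm flanges and a 198 mm core give 8 + 198 + 8 = 214 mm.


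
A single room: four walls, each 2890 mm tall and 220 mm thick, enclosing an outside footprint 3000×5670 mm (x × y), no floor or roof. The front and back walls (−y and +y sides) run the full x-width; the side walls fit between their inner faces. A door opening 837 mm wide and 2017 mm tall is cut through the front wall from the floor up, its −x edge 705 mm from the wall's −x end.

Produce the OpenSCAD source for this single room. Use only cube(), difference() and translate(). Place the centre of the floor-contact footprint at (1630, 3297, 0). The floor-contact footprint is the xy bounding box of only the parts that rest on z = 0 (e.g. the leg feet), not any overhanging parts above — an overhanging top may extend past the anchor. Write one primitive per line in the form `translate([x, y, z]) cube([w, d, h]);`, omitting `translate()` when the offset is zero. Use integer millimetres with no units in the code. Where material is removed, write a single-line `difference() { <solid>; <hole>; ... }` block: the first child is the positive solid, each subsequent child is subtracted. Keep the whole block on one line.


difference() { translate([130, 462, 0]) cube([3000, 220, 2890]); translate([835, 462, 0]) cube([837, 220, 2017]); }
translate([130, 5912, 0]) cube([3000, 220, 2890]);
translate([130, 682, 0]) cube([220, 5230, 2890]);
translate([2910, 682, 0]) cube([220, 5230, 2890]);


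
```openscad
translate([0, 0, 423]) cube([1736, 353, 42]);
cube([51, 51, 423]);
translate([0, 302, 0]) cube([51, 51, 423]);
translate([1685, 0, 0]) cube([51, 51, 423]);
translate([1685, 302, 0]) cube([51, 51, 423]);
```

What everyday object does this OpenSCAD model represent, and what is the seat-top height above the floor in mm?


A bench. The seat-top height is 465 mm.

A long slab on four corner posts — a bench. The slab sits at z = 423 with thickness 42, so the top is 423 + 42 = 465 mm.


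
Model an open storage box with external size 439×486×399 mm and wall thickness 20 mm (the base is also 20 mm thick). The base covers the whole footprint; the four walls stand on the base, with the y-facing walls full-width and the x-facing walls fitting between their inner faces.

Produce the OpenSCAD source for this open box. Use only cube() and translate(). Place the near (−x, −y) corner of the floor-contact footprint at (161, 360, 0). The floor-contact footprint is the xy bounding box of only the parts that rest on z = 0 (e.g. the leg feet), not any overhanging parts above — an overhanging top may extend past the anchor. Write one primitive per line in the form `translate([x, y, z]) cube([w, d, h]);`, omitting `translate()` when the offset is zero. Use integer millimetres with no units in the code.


translate([161, 360, 0]) cube([439, 486, 20]);
translate([161, 360, 20]) cube([439, 20, 379]);
translate([161, 826, 20]) cube([439, 20, 379]);
translate([161, 380, 20]) cube([20, 446, 379]);
translate([580, 380, 20]) cube([20, 446, 379]);


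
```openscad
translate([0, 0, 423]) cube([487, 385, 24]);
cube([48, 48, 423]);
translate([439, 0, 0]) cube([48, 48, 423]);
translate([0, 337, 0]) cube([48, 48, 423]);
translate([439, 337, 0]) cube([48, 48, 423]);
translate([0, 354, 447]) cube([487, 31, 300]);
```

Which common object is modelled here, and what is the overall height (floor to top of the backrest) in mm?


A chair. The overall height is 747 mm.

A slab on four corner posts with a tall panel at the back — a chair. The seat slab sits at z = 423 with thickness 24, and the 300 mm backrest starts at the seat top, so the overall height is 423 + 24 + 300 = 747 mm.


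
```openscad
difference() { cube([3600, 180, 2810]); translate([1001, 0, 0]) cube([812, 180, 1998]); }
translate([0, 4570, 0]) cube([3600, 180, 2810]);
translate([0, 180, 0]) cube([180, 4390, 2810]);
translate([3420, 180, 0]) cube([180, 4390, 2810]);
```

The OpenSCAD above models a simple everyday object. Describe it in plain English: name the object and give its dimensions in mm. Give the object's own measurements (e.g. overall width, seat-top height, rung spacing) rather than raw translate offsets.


A single room: four walls, each 2810 mm tall and 180 mm thick, enclosing an outside footprint 3600×4750 mm (x × y), no floor or roof. The front and back walls (−y and +y sides) run the full x-width; the side walls fit between their inner faces. A door opening 812 mm wide and 1998 mm tall is cut through the front wall from the floor up, its −x edge 1001 mm from the wall's −x end.


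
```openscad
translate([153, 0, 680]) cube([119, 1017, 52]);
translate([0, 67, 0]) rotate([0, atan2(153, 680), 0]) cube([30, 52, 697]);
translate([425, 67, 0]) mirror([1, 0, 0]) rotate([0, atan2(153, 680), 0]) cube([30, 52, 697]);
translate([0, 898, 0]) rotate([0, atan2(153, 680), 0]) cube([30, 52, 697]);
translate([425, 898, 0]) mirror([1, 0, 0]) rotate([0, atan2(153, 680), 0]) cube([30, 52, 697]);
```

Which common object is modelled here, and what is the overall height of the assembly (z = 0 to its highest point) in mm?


A sawhorse. The overall height is 732 mm.

A beam across two mirrored pairs of raked legs — a sawhorse. The beam's underside is at z = 680 (matching the legs' vertical rise in atan2(153, 680)) and the beam is 52 mm tall, so its top is at 680 + 52 = 732 mm. The raked legs top out at the beam's underside, so that is the highest point.


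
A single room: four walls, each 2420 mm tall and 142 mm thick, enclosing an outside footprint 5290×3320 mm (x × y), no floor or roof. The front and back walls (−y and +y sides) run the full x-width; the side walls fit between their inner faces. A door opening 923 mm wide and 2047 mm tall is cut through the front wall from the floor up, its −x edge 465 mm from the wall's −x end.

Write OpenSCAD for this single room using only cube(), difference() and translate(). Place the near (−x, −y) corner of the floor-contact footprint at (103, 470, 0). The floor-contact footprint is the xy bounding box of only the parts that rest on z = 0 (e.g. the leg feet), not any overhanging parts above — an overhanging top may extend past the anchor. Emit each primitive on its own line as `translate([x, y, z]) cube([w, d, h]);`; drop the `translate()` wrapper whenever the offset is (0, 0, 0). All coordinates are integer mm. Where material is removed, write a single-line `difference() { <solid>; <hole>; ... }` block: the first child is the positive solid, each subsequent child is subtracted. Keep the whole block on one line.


difference() { translate([103, 470, 0]) cube([5290, 142, 2420]); translate([568, 470, 0]) cube([923, 142, 2047]); }
translate([103, 3648, 0]) cube([5290, 142, 2420]);
translate([103, 612, 0]) cube([142, 3036, 2420]);
translate([5251, 612, 0]) cube([142, 3036, 2420]);


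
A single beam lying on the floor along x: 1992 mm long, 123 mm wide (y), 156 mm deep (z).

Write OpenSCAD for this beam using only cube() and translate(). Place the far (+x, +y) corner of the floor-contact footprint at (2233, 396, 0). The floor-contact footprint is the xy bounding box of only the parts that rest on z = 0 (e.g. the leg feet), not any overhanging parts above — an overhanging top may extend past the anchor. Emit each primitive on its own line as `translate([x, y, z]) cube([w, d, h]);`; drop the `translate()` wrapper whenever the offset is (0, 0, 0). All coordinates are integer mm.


translate([241, 273, 0]) cube([1992, 123, 156]);


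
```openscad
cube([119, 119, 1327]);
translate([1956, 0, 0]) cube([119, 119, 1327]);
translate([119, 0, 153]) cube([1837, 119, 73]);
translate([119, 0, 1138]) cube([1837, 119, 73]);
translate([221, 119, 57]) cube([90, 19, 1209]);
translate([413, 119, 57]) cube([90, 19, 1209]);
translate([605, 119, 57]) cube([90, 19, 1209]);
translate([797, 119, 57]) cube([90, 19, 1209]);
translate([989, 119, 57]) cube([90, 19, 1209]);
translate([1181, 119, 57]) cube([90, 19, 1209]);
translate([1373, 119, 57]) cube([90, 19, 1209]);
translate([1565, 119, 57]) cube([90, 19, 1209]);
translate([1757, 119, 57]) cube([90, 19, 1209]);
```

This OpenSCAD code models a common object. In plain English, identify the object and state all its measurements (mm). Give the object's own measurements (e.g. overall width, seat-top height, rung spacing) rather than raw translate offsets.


A fence section. Two 119×119 mm posts, 1327 mm tall, stand on the floor with a clear span of 1837 mm between their inner faces. Two horizontal rails of 119×73 mm section span the gap between the posts with their undersides at z = 153 mm and z = 1138 mm, flush with the posts' −y face. 9 pickets, each 90 mm wide, 19 mm thick and 1209 mm tall, are fixed to the +y face of the rails with their bottoms at z = 57 mm, spaced across the span with a 102 mm gap after the −x post and between neighbouring pickets, with 109 mm left before the +x post.


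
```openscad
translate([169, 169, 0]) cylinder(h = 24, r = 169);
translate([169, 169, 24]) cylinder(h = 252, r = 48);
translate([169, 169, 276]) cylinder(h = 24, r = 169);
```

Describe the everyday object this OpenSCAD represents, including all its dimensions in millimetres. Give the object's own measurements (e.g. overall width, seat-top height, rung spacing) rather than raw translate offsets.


A spool: two coaxial disc flanges of radius 169 mm and thickness 24 mm, joined by a core cylinder of radius 48 mm and height 252 mm. The lower flange rests on z = 0 and the three cylinders share a vertical axis.


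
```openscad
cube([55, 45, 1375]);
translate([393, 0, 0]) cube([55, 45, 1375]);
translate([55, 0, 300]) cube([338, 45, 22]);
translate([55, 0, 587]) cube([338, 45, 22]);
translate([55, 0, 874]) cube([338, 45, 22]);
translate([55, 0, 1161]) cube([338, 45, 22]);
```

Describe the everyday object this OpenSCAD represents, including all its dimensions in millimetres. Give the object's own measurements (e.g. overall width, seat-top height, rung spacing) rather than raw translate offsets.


A straight ladder. Two 55×45 mm vertical rails, 1375 mm tall, stand 448 mm apart (outside-to-outside) with their front faces coplanar on the −y side. 4 rungs, each 45 mm deep and 22 mm tall, span between the inner faces of the rails, front faces flush with the rails. The lowest rung's underside is at z = 300 mm and rungs are spaced 287 mm apart (underside to underside).


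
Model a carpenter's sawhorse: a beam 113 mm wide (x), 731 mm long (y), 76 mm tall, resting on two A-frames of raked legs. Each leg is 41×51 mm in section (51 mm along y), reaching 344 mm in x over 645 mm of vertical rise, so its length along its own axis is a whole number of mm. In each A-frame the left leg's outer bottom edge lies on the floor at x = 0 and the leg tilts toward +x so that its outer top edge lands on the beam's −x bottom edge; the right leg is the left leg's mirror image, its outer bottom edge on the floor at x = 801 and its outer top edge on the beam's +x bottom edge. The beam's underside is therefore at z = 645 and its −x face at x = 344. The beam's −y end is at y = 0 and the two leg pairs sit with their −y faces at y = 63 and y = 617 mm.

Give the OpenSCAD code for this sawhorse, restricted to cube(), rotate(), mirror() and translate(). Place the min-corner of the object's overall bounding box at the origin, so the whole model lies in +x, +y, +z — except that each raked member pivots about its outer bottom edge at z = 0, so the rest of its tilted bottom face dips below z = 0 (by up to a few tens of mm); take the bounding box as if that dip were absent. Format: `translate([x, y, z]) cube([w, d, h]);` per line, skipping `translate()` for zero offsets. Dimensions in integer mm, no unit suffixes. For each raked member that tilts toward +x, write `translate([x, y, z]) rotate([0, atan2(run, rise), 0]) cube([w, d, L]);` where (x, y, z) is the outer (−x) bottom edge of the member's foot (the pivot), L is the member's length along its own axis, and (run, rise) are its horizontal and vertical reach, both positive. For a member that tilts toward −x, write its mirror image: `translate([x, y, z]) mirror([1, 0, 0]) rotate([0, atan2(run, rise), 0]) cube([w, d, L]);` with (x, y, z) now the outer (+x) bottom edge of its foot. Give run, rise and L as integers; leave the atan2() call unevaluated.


translate([344, 0, 645]) cube([113, 731, 76]);
translate([0, 63, 0]) rotate([0, atan2(344, 645), 0]) cube([41, 51, 731]);
translate([801, 63, 0]) mirror([1, 0, 0]) rotate([0, atan2(344, 645), 0]) cube([41, 51, 731]);
translate([0, 617, 0]) rotate([0, atan2(344, 645), 0]) cube([41, 51, 731]);
translate([801, 617, 0]) mirror([1, 0, 0]) rotate([0, atan2(344, 645), 0]) cube([41, 51, 731]);


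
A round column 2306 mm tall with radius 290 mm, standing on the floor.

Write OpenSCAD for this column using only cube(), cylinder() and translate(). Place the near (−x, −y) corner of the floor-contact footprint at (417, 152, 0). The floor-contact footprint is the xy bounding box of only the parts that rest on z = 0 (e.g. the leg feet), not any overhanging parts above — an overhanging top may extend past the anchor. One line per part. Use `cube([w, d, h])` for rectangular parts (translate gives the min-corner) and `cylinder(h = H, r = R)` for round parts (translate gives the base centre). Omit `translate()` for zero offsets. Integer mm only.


translate([707, 442, 0]) cylinder(h = 2306, r = 290);


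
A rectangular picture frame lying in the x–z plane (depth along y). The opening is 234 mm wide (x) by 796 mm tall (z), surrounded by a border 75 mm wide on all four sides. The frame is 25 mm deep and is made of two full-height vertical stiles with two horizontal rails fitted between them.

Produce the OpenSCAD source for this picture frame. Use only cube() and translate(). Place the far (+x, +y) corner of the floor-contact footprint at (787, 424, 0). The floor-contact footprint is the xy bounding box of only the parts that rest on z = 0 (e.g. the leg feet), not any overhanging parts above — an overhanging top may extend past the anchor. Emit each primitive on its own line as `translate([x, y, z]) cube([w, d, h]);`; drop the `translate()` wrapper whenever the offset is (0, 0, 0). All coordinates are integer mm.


translate([403, 399, 0]) cube([75, 25, 946]);
translate([712, 399, 0]) cube([75, 25, 946]);
translate([478, 399, 0]) cube([234, 25, 75]);
translate([478, 399, 871]) cube([234, 25, 75]);


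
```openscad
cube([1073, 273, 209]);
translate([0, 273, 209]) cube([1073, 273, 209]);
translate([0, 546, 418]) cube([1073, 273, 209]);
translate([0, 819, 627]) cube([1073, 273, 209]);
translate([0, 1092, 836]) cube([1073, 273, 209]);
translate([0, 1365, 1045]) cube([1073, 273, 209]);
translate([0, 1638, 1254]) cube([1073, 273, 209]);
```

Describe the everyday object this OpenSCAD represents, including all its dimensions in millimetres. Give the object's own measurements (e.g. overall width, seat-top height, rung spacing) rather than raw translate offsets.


A straight staircase of 7 solid steps. Each step is 1073 mm wide (x), 273 mm deep (y, the going) and 209 mm tall (the rise). The first step rests on the floor; each subsequent step sits one going further in +y and one rise higher in +z, directly behind and above the previous step with no overlap.


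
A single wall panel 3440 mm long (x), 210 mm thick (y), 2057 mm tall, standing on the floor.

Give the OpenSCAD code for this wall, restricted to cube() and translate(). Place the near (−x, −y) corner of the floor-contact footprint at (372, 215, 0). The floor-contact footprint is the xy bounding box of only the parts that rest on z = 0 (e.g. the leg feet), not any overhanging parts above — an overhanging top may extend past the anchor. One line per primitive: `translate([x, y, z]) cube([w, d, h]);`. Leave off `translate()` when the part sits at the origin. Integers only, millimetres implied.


translate([372, 215, 0]) cube([3440, 210, 2057]);


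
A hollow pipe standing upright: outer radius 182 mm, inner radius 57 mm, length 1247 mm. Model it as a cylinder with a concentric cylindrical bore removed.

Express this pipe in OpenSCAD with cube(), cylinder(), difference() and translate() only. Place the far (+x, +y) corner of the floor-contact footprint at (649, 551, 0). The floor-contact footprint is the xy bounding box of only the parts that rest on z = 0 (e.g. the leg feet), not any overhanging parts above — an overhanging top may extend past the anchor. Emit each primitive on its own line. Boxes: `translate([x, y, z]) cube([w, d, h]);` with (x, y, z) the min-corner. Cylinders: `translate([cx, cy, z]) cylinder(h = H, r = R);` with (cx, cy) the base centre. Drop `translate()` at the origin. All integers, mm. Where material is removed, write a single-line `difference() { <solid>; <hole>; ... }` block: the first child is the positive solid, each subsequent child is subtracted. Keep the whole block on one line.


difference() { translate([467, 369, 0]) cylinder(h = 1247, r = 182); translate([467, 369, 0]) cylinder(h = 1247, r = 57); }


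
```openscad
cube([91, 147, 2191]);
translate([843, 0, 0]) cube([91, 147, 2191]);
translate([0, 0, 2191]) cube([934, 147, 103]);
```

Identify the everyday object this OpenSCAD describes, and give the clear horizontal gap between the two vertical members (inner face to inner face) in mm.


A door frame. The clear opening width is 752 mm.

Two 2191 mm tall posts with a header on top — a door frame. The left jamb is 91 mm wide at x = 0; the right jamb starts at x = 843. The clear opening is 843 − 91 = 752 mm.


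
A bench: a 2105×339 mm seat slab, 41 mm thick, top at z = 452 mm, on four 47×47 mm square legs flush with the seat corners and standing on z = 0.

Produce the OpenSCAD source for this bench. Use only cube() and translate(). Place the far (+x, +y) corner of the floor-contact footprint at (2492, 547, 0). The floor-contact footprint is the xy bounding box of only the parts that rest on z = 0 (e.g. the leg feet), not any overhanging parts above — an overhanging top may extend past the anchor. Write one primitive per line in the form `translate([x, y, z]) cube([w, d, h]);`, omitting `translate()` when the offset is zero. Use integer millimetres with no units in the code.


// leg_h = 452 − 41 = 411
translate([387, 208, 411]) cube([2105, 339, 41]);
translate([387, 208, 0]) cube([47, 47, 411]);
translate([387, 500, 0]) cube([47, 47, 411]);
translate([2445, 208, 0]) cube([47, 47, 411]);
translate([2445, 500, 0]) cube([47, 47, 411]);


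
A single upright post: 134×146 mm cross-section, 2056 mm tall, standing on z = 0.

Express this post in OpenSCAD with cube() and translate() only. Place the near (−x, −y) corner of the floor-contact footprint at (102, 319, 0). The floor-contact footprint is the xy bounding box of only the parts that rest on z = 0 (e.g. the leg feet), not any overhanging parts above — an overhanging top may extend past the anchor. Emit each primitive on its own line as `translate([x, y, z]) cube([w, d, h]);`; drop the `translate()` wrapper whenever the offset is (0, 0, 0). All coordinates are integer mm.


translate([102, 319, 0]) cube([134, 146, 2056]);


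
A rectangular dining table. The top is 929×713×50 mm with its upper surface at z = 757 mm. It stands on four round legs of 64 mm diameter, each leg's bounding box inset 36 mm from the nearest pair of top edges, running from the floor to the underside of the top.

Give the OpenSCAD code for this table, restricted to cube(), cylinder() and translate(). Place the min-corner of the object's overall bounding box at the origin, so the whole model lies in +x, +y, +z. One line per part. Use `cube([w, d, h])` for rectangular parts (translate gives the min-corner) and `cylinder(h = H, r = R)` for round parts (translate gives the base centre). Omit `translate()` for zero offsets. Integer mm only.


// leg_h = 757 - 50 = 707
translate([0, 0, 707]) cube([929, 713, 50]);
translate([68, 68, 0]) cylinder(h = 707, r = 32);
translate([861, 68, 0]) cylinder(h = 707, r = 32);
translate([68, 645, 0]) cylinder(h = 707, r = 32);
translate([861, 645, 0]) cylinder(h = 707, r = 32);


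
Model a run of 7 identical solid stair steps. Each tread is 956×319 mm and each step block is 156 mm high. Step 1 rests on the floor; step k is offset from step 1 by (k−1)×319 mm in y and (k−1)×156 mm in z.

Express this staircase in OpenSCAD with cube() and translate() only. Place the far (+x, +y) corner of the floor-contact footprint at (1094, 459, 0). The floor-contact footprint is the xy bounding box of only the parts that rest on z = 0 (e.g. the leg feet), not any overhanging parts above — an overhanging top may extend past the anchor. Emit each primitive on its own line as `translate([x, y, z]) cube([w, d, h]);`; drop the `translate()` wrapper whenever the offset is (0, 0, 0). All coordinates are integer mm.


translate([138, 140, 0]) cube([956, 319, 156]);
translate([138, 459, 156]) cube([956, 319, 156]);
translate([138, 778, 312]) cube([956, 319, 156]);
translate([138, 1097, 468]) cube([956, 319, 156]);
translate([138, 1416, 624]) cube([956, 319, 156]);
translate([138, 1735, 780]) cube([956, 319, 156]);
translate([138, 2054, 936]) cube([956, 319, 156]);


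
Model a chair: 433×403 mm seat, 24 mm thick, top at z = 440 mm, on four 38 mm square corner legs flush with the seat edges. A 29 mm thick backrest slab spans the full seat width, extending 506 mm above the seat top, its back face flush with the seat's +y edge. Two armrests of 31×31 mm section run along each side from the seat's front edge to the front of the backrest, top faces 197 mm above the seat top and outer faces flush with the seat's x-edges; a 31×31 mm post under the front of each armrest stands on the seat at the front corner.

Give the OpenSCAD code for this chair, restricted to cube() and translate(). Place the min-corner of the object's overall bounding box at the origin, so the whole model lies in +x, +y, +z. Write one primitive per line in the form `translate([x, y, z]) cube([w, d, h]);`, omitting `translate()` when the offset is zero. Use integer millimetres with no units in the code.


translate([0, 0, 416]) cube([433, 403, 24]);
cube([38, 38, 416]);
translate([395, 0, 0]) cube([38, 38, 416]);
translate([0, 365, 0]) cube([38, 38, 416]);
translate([395, 365, 0]) cube([38, 38, 416]);
translate([0, 374, 440]) cube([433, 29, 506]);
translate([0, 0, 606]) cube([31, 374, 31]);
translate([402, 0, 606]) cube([31, 374, 31]);
translate([0, 0, 440]) cube([31, 31, 166]);
translate([402, 0, 440]) cube([31, 31, 166]);
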